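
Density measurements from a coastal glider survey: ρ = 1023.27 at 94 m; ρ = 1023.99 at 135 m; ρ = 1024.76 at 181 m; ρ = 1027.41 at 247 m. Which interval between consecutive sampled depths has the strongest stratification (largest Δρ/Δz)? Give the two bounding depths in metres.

181–247 m

Compute the density gradient over each adjacent pair:
  94–135 m: Δρ/Δz = 0.72/41 = 0.018 kg m⁻⁴
  135–181 m: Δρ/Δz = 0.77/46 = 0.017 kg m⁻⁴
  181–247 m: Δρ/Δz = 2.65/66 = 0.040 kg m⁻⁴
The largest gradient is in the 181–247 m interval — the pycnocline.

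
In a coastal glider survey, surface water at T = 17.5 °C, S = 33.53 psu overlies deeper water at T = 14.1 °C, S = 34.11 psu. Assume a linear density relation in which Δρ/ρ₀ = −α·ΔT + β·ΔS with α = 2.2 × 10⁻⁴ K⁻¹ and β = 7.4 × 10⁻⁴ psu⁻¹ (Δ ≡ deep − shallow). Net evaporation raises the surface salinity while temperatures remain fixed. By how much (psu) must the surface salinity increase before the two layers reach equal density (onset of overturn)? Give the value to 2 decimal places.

1.59 psu

Neutral buoyancy requires −α(T_deep − T_surf) + β(S_deep − S_surf′) = 0.
S_surf′ = S_deep − (α/β)·ΔT = 34.11 − (2.2 × 10⁻⁴/7.4 × 10⁻⁴)·(-3.4) = 35.1208 psu.
Increase required: 35.1208 − 33.53 = 1.5908 psu.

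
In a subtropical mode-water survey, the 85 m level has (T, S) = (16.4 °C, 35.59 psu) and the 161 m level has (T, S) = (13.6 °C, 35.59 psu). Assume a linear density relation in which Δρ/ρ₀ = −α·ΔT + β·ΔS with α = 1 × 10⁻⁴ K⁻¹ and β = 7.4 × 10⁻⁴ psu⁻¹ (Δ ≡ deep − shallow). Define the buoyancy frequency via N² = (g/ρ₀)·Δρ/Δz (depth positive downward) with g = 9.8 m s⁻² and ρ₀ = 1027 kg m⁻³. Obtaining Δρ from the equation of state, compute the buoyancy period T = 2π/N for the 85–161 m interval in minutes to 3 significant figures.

ΔT = -2.8 K, ΔS = +0.00 psu (deep − shallow).
Δρ/ρ₀ = −αΔT + βΔS = 2.80 × 10⁻⁴ + 0 = 2.80 × 10⁻⁴, so Δρ ≈ 0.2876 kg m⁻³.
N² = (g/ρ₀)·Δρ/Δz = g·(Δρ/ρ₀)/Δz = 9.8 × 2.80 × 10⁻⁴ / 76 = 3.6105 × 10⁻⁵ s⁻².
N = √(3.6105 × 10⁻⁵) = 6.0087 × 10⁻³ rad s⁻¹ → T = 2π/N = 1.0457 × 10³ s = 17.428 min ≈ 17.4 min.

17.4 min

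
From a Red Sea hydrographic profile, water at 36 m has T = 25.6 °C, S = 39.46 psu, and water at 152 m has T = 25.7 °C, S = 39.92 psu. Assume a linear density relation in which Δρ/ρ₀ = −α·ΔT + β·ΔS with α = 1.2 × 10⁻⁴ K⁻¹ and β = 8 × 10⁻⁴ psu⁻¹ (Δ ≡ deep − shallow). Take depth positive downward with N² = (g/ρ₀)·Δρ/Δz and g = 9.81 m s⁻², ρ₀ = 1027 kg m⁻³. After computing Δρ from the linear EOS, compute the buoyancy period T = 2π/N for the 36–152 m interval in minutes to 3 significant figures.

ΔT = +0.1 K, ΔS = +0.46 psu (deep − shallow).
Δρ/ρ₀ = −αΔT + βΔS = -1.20 × 10⁻⁵ + 3.68 × 10⁻⁴ = 3.56 × 10⁻⁴, so Δρ ≈ 0.3656 kg m⁻³.
N² = (g/ρ₀)·Δρ/Δz = g·(Δρ/ρ₀)/Δz = 9.81 × 3.56 × 10⁻⁴ / 116 = 3.0107 × 10⁻⁵ s⁻².
N = √(3.0107 × 10⁻⁵) = 5.4870 × 10⁻³ rad s⁻¹ → T = 2π/N = 1.1451 × 10³ s = 19.085 min ≈ 19.1 min.

19.1 min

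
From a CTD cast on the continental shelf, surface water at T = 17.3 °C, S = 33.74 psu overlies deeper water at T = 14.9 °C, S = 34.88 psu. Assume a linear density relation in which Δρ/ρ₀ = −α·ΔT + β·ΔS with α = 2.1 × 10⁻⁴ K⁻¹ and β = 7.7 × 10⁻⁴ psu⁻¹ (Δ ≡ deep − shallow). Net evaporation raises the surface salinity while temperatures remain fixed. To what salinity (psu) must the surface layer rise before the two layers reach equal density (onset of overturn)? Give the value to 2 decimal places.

Neutral buoyancy requires −α(T_deep − T_surf) + β(S_deep − S_surf′) = 0.
S_surf′ = S_deep − (α/β)·ΔT = 34.88 − (2.1 × 10⁻⁴/7.7 × 10⁻⁴)·(-2.4) = 35.5345 psu.
Increase required: 35.5345 − 33.74 = 1.7945 psu.

35.53 psu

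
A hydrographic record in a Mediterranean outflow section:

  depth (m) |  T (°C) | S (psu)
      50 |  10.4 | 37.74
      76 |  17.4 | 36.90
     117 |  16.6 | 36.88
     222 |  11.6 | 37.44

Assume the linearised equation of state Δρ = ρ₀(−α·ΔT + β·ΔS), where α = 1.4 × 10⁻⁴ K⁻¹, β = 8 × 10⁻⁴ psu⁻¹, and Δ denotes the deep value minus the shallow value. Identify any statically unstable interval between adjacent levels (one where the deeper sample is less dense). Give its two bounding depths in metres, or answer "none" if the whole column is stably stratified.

Evaluate Δρ/ρ₀ = −αΔT + βΔS across each adjacent pair:
  50–76 m: −αΔT+βΔS = −(1.4 × 10⁻⁴)(+7.0)+(8 × 10⁻⁴)(-0.84) = -1.7 × 10⁻³ → UNSTABLE
  76–117 m: −αΔT+βΔS = −(1.4 × 10⁻⁴)(-0.8)+(8 × 10⁻⁴)(-0.02) = 9.6 × 10⁻⁵ → stable
  117–222 m: −αΔT+βΔS = −(1.4 × 10⁻⁴)(-5.0)+(8 × 10⁻⁴)(+0.56) = 1.1 × 10⁻³ → stable
The 50–76 m interval has Δρ < 0: lighter water underlies denser water.

50–76 m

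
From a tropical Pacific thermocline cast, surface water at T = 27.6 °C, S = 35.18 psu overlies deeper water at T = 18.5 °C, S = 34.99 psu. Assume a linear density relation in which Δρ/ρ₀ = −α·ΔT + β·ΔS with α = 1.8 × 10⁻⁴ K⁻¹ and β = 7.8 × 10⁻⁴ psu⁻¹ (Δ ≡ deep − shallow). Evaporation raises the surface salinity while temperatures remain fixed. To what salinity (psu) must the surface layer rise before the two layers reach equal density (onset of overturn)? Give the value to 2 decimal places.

37.09 psu

Neutral buoyancy requires −α(T_deep − T_surf) + β(S_deep − S_surf′) = 0.
S_surf′ = S_deep − (α/β)·ΔT = 34.99 − (1.8 × 10⁻⁴/7.8 × 10⁻⁴)·(-9.1) = 37.0900 psu.
Increase required: 37.0900 − 35.18 = 1.9100 psu.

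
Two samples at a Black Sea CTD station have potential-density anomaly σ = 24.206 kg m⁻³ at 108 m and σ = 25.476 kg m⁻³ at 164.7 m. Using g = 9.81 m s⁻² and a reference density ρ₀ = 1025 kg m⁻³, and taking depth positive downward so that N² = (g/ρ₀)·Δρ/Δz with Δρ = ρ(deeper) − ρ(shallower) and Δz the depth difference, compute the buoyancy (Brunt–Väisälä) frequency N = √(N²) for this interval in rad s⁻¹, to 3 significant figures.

Δρ = 1025.476 − 1024.206 = 1.270 kg m⁻³ over Δz = 164.7 − 108 = 56.7 m.
N² = (9.81/1025) × (1.270/56.7) = 2.1437 × 10⁻⁴ s⁻².
N = √(2.1437 × 10⁻⁴) = 0.014641 rad s⁻¹ ≈ 0.0146 rad s⁻¹.

0.0146 rad s⁻¹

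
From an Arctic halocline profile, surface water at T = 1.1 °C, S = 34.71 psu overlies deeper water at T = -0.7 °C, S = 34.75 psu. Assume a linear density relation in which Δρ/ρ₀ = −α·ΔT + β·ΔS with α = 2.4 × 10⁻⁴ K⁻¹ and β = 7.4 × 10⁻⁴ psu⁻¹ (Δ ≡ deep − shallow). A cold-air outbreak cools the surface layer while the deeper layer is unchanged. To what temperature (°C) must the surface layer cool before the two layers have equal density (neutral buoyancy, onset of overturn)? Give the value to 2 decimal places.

Neutral buoyancy requires Δρ = 0, i.e. −α(T_deep − T_surf′) + β(S_deep − S_surf) = 0.
T_surf′ = T_deep − (β/α)·ΔS = -0.7 − (7.4 × 10⁻⁴/2.4 × 10⁻⁴)·(+0.04) = -0.8233 °C.
Cooling required: 1.1 − (-0.8233) = 1.9233 °C.

-0.82 °C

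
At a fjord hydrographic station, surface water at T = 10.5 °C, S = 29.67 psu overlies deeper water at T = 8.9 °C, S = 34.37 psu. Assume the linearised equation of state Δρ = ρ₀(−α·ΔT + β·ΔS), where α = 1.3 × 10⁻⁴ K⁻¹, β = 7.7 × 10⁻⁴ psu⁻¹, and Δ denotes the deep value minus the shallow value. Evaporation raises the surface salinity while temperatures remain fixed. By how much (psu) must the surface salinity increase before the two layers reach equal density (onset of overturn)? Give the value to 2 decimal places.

4.97 psu

Neutral buoyancy requires −α(T_deep − T_surf) + β(S_deep − S_surf′) = 0.
S_surf′ = S_deep − (α/β)·ΔT = 34.37 − (1.3 × 10⁻⁴/7.7 × 10⁻⁴)·(-1.6) = 34.6401 psu.
Increase required: 34.6401 − 29.67 = 4.9701 psu.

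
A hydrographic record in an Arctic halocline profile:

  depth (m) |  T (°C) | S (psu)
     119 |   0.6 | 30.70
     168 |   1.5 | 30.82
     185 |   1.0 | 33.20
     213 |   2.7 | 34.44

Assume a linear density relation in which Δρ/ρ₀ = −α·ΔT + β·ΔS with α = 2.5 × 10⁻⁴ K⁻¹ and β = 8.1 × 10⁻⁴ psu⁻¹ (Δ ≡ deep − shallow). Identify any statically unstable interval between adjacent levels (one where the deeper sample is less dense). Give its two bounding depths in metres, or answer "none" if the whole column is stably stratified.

Evaluate Δρ/ρ₀ = −αΔT + βΔS across each adjacent pair:
  119–168 m: −αΔT+βΔS = −(2.5 × 10⁻⁴)(+0.9)+(8.1 × 10⁻⁴)(+0.12) = -1.3 × 10⁻⁴ → UNSTABLE
  168–185 m: −αΔT+βΔS = −(2.5 × 10⁻⁴)(-0.5)+(8.1 × 10⁻⁴)(+2.38) = 2.1 × 10⁻³ → stable
  185–213 m: −αΔT+βΔS = −(2.5 × 10⁻⁴)(+1.7)+(8.1 × 10⁻⁴)(+1.24) = 5.8 × 10⁻⁴ → stable
The 119–168 m interval has Δρ < 0: lighter water underlies denser water.

119–168 m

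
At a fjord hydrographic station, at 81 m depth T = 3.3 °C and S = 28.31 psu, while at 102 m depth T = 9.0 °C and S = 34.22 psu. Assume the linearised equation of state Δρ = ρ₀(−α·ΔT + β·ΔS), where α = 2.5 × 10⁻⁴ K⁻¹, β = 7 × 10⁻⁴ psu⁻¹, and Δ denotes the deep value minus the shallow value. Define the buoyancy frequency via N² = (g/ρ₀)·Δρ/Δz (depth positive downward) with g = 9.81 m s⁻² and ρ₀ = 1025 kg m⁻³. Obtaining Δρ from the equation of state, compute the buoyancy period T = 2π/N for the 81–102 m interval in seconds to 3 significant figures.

ΔT = +5.7 K, ΔS = +5.91 psu (deep − shallow).
Δρ/ρ₀ = −αΔT + βΔS = -1.425 × 10⁻³ + 4.137 × 10⁻³ = 2.712 × 10⁻³, so Δρ ≈ 2.780 kg m⁻³.
N² = (g/ρ₀)·Δρ/Δz = g·(Δρ/ρ₀)/Δz = 9.81 × 2.712 × 10⁻³ / 21 = 1.2669 × 10⁻³ s⁻².
N = √(1.2669 × 10⁻³) = 0.035594 rad s⁻¹ → T = 2π/N = 176.52 s ≈ 177 s.

177 s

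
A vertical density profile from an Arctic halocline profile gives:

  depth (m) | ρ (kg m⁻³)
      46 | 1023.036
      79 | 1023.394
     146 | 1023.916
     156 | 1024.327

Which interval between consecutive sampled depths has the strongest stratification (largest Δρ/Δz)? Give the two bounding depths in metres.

Compute the density gradient over each adjacent pair:
  46–79 m: Δρ/Δz = 0.358/33 = 0.011 kg m⁻⁴
  79–146 m: Δρ/Δz = 0.522/67 = 7.8 × 10⁻³ kg m⁻⁴
  146–156 m: Δρ/Δz = 0.411/10 = 0.041 kg m⁻⁴
The largest gradient is in the 146–156 m interval — the pycnocline.

146–156 m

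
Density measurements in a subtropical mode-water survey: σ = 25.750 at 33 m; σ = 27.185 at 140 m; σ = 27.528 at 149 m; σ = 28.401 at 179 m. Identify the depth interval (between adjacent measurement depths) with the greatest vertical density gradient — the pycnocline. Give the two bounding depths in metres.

Compute the density gradient over each adjacent pair:
  33–140 m: Δρ/Δz = 1.435/107 = 0.013 kg m⁻⁴
  140–149 m: Δρ/Δz = 0.343/9 = 0.038 kg m⁻⁴
  149–179 m: Δρ/Δz = 0.873/30 = 0.029 kg m⁻⁴
The largest gradient is in the 140–149 m interval — the pycnocline.

140–149 m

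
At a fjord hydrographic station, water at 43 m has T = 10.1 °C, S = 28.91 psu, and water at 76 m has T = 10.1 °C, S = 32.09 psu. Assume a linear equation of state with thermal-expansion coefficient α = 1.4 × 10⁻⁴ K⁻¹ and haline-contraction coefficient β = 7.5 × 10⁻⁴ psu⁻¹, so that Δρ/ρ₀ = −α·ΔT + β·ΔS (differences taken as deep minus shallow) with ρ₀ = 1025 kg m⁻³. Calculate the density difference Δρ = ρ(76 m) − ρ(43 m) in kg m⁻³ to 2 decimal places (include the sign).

ΔT = +0.0 K, ΔS = +3.18 psu (deep − shallow).
Δρ/ρ₀ = −(1.4 × 10⁻⁴)(+0.0) + (7.5 × 10⁻⁴)(+3.18) = 2.385 × 10⁻³.
Δρ = 1025 × (2.385 × 10⁻³) = +2.44 kg m⁻³.
Positive Δρ: denser below, stable.

+2.44 kg m⁻³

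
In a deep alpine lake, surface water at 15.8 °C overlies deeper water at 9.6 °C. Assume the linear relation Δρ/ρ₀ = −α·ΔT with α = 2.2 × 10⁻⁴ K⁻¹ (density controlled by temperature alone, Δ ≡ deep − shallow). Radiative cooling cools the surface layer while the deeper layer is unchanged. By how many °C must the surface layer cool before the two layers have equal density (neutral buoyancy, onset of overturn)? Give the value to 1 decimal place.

6.2 °C

With temperature the only control, equal density requires T_surf′ = T_deep.
T_surf′ = 9.6 °C.
Cooling required: 15.8 − 9.6 = 6.2 °C.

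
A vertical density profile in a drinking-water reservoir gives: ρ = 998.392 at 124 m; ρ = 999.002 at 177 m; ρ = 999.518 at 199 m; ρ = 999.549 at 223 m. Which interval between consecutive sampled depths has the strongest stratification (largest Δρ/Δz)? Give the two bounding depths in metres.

177–199 m

Compute the density gradient over each adjacent pair:
  124–177 m: Δρ/Δz = 0.610/53 = 0.012 kg m⁻⁴
  177–199 m: Δρ/Δz = 0.516/22 = 0.023 kg m⁻⁴
  199–223 m: Δρ/Δz = 0.031/24 = 1.3 × 10⁻³ kg m⁻⁴
The largest gradient is in the 177–199 m interval — the pycnocline.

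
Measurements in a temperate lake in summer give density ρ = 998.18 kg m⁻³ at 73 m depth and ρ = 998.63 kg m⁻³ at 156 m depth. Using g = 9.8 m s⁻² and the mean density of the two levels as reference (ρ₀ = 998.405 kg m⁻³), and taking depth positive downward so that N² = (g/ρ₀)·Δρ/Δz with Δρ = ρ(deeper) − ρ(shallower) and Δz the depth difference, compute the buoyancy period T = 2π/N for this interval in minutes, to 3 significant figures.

Δρ = 998.63 − 998.18 = 0.45 kg m⁻³ over Δz = 156 − 73 = 83 m.
N² = (9.8/998.405) × (0.45/83) = 5.3217 × 10⁻⁵ s⁻².
N = √(5.3217 × 10⁻⁵) = 7.2950 × 10⁻³ rad s⁻¹, so T = 2π/N = 861.30 s = 14.355 min ≈ 14.4 min.

14.4 min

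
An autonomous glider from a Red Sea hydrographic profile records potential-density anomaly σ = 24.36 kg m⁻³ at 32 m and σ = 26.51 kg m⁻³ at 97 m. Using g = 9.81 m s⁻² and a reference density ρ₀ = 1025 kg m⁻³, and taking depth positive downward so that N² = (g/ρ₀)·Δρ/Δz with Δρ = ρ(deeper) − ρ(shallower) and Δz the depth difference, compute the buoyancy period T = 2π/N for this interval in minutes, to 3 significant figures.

Δρ = 1026.51 − 1024.36 = 2.15 kg m⁻³ over Δz = 97 − 32 = 65 m.
N² = (9.81/1025) × (2.15/65) = 3.1657 × 10⁻⁴ s⁻².
N = √(3.1657 × 10⁻⁴) = 0.017792 rad s⁻¹, so T = 2π/N = 353.15 s = 5.8858 min ≈ 5.89 min.

5.89 min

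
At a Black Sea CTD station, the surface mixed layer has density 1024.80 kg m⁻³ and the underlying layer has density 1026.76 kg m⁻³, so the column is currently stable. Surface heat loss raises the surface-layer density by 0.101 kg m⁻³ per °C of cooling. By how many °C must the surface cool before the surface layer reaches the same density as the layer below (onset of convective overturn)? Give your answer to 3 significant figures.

19.4 °C

Density deficit of the surface layer: 1026.76 − 1024.80 = 1.96 kg m⁻³.
Required change = 1.96 / 0.101 = 19.4 °C.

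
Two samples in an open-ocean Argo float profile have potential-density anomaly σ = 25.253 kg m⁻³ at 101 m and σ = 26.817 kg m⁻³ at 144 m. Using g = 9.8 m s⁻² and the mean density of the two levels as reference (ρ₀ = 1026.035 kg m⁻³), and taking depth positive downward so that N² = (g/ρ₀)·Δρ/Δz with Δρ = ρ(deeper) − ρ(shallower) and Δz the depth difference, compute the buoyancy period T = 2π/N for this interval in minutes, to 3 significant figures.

Δρ = 1026.817 − 1025.253 = 1.564 kg m⁻³ over Δz = 144 − 101 = 43 m.
N² = (9.8/1026.035) × (1.564/43) = 3.4740 × 10⁻⁴ s⁻².
N = √(3.4740 × 10⁻⁴) = 0.018639 rad s⁻¹, so T = 2π/N = 337.10 s = 5.6183 min ≈ 5.62 min.

5.62 min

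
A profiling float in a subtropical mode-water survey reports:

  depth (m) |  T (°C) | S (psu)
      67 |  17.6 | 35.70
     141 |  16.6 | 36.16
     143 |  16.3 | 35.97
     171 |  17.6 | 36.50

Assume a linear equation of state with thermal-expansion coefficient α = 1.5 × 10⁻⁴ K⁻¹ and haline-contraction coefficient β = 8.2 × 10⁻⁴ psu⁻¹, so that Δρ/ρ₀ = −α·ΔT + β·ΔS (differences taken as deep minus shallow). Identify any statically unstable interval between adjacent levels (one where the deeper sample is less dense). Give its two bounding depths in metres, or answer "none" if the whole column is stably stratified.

141–143 m

Evaluate Δρ/ρ₀ = −αΔT + βΔS across each adjacent pair:
  67–141 m: −αΔT+βΔS = −(1.5 × 10⁻⁴)(-1.0)+(8.2 × 10⁻⁴)(+0.46) = 5.3 × 10⁻⁴ → stable
  141–143 m: −αΔT+βΔS = −(1.5 × 10⁻⁴)(-0.3)+(8.2 × 10⁻⁴)(-0.19) = -1.1 × 10⁻⁴ → UNSTABLE
  143–171 m: −αΔT+βΔS = −(1.5 × 10⁻⁴)(+1.3)+(8.2 × 10⁻⁴)(+0.53) = 2.4 × 10⁻⁴ → stable
The 141–143 m interval has Δρ < 0: lighter water underlies denser water.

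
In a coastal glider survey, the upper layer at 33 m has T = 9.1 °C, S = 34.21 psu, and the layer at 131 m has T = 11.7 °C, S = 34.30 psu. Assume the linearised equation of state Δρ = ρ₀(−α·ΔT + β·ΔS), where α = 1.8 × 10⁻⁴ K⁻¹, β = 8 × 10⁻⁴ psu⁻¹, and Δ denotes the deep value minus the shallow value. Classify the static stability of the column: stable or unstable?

ΔT = 11.7 − 9.1 = +2.6 K and ΔS = 34.30 − 34.21 = +0.09 psu (deep − shallow).
−αΔT = -4.68 × 10⁻⁴; βΔS = 7.20 × 10⁻⁵; sum Δρ/ρ₀ = -3.96 × 10⁻⁴.
Δρ/ρ₀ < 0, so Δρ < 0: deeper water is lighter → statically unstable; the column would overturn.

unstable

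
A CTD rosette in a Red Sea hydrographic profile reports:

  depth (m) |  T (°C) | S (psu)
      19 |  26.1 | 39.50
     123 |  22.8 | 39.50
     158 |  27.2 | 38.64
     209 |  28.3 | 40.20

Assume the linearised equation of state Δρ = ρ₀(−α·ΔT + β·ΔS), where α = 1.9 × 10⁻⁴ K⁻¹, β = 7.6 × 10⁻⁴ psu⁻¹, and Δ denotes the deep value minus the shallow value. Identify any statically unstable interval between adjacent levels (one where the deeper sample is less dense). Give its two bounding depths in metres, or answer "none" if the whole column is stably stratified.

Evaluate Δρ/ρ₀ = −αΔT + βΔS across each adjacent pair:
  19–123 m: −αΔT+βΔS = −(1.9 × 10⁻⁴)(-3.3)+(7.6 × 10⁻⁴)(+0.00) = 6.3 × 10⁻⁴ → stable
  123–158 m: −αΔT+βΔS = −(1.9 × 10⁻⁴)(+4.4)+(7.6 × 10⁻⁴)(-0.86) = -1.5 × 10⁻³ → UNSTABLE
  158–209 m: −αΔT+βΔS = −(1.9 × 10⁻⁴)(+1.1)+(7.6 × 10⁻⁴)(+1.56) = 9.8 × 10⁻⁴ → stable
The 123–158 m interval has Δρ < 0: lighter water underlies denser water.

123–158 m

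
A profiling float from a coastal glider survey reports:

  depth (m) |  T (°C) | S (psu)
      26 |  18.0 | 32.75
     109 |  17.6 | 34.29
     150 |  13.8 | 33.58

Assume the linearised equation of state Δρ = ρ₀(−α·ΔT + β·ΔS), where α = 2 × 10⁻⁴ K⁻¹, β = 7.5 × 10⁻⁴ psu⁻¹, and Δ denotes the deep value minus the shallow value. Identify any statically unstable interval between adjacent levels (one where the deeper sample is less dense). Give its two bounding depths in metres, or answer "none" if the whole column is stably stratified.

Evaluate Δρ/ρ₀ = −αΔT + βΔS across each adjacent pair:
  26–109 m: −αΔT+βΔS = −(2 × 10⁻⁴)(-0.4)+(7.5 × 10⁻⁴)(+1.54) = 1.2 × 10⁻³ → stable
  109–150 m: −αΔT+βΔS = −(2 × 10⁻⁴)(-3.8)+(7.5 × 10⁻⁴)(-0.71) = 2.3 × 10⁻⁴ → stable
Every interval has Δρ > 0: the column is stably stratified throughout.

none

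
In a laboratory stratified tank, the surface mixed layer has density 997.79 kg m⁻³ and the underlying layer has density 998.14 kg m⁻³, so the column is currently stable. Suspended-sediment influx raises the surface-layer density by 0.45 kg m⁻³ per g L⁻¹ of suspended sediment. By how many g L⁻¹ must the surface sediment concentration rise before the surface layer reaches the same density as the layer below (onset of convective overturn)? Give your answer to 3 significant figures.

0.778 g L⁻¹

Density deficit of the surface layer: 998.14 − 997.79 = 0.35 kg m⁻³.
Required change = 0.35 / 0.45 = 0.778 g L⁻¹.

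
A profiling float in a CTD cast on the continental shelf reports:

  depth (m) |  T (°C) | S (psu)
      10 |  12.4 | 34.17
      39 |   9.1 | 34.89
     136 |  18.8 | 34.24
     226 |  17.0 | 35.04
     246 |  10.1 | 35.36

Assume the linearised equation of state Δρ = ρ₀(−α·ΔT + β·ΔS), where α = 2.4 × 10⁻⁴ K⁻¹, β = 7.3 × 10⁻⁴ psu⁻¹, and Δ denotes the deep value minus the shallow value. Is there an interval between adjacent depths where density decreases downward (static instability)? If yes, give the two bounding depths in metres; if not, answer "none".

39–136 m

Evaluate Δρ/ρ₀ = −αΔT + βΔS across each adjacent pair:
  10–39 m: −αΔT+βΔS = −(2.4 × 10⁻⁴)(-3.3)+(7.3 × 10⁻⁴)(+0.72) = 1.3 × 10⁻³ → stable
  39–136 m: −αΔT+βΔS = −(2.4 × 10⁻⁴)(+9.7)+(7.3 × 10⁻⁴)(-0.65) = -2.8 × 10⁻³ → UNSTABLE
  136–226 m: −αΔT+βΔS = −(2.4 × 10⁻⁴)(-1.8)+(7.3 × 10⁻⁴)(+0.80) = 1.0 × 10⁻³ → stable
  226–246 m: −αΔT+βΔS = −(2.4 × 10⁻⁴)(-6.9)+(7.3 × 10⁻⁴)(+0.32) = 1.9 × 10⁻³ → stable
The 39–136 m interval has Δρ < 0: lighter water underlies denser water.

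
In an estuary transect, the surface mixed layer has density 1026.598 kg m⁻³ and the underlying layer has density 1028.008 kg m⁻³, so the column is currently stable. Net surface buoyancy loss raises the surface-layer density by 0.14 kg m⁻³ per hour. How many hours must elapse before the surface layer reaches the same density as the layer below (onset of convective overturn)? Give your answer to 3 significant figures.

Density deficit of the surface layer: 1028.008 − 1026.598 = 1.41 kg m⁻³.
Required change = 1.41 / 0.14 = 10.1 hours.

10.1 hours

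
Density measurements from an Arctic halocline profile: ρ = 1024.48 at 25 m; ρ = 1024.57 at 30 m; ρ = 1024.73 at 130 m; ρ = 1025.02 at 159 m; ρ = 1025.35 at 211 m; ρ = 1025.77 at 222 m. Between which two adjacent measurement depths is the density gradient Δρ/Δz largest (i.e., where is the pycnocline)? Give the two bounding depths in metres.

Compute the density gradient over each adjacent pair:
  25–30 m: Δρ/Δz = 0.09/5 = 0.018 kg m⁻⁴
  30–130 m: Δρ/Δz = 0.16/100 = 1.6 × 10⁻³ kg m⁻⁴
  130–159 m: Δρ/Δz = 0.29/29 = 0.010 kg m⁻⁴
  159–211 m: Δρ/Δz = 0.33/52 = 6.3 × 10⁻³ kg m⁻⁴
  211–222 m: Δρ/Δz = 0.42/11 = 0.038 kg m⁻⁴
The largest gradient is in the 211–222 m interval — the pycnocline.

211–222 m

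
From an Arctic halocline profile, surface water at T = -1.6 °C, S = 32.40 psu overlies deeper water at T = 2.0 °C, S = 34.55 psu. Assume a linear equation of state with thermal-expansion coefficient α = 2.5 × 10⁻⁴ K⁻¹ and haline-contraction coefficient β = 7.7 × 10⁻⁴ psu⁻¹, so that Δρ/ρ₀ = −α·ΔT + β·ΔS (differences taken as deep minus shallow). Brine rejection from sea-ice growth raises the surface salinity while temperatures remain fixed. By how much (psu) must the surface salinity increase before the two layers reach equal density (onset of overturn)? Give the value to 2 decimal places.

Neutral buoyancy requires −α(T_deep − T_surf) + β(S_deep − S_surf′) = 0.
S_surf′ = S_deep − (α/β)·ΔT = 34.55 − (2.5 × 10⁻⁴/7.7 × 10⁻⁴)·(+3.6) = 33.3812 psu.
Increase required: 33.3812 − 32.40 = 0.9812 psu.

0.98 psu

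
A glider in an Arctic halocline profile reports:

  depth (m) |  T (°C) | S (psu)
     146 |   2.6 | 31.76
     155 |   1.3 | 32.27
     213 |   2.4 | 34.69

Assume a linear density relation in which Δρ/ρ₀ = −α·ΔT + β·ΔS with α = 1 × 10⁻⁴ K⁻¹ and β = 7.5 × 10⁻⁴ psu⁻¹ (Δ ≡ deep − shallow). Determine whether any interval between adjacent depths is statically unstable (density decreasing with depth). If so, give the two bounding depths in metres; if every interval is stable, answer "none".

none

Evaluate Δρ/ρ₀ = −αΔT + βΔS across each adjacent pair:
  146–155 m: −αΔT+βΔS = −(1 × 10⁻⁴)(-1.3)+(7.5 × 10⁻⁴)(+0.51) = 5.1 × 10⁻⁴ → stable
  155–213 m: −αΔT+βΔS = −(1 × 10⁻⁴)(+1.1)+(7.5 × 10⁻⁴)(+2.42) = 1.7 × 10⁻³ → stable
Every interval has Δρ > 0: the column is stably stratified throughout.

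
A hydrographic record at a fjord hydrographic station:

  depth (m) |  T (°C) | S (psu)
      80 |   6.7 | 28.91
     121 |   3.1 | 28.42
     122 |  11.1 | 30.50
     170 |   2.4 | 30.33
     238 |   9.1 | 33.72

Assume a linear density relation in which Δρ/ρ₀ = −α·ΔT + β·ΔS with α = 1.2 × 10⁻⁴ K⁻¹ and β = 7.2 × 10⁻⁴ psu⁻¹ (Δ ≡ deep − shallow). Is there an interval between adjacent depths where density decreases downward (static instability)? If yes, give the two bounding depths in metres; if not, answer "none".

none

Evaluate Δρ/ρ₀ = −αΔT + βΔS across each adjacent pair:
  80–121 m: −αΔT+βΔS = −(1.2 × 10⁻⁴)(-3.6)+(7.2 × 10⁻⁴)(-0.49) = 7.9 × 10⁻⁵ → stable
  121–122 m: −αΔT+βΔS = −(1.2 × 10⁻⁴)(+8.0)+(7.2 × 10⁻⁴)(+2.08) = 5.4 × 10⁻⁴ → stable
  122–170 m: −αΔT+βΔS = −(1.2 × 10⁻⁴)(-8.7)+(7.2 × 10⁻⁴)(-0.17) = 9.2 × 10⁻⁴ → stable
  170–238 m: −αΔT+βΔS = −(1.2 × 10⁻⁴)(+6.7)+(7.2 × 10⁻⁴)(+3.39) = 1.6 × 10⁻³ → stable
Every interval has Δρ > 0: the column is stably stratified throughout.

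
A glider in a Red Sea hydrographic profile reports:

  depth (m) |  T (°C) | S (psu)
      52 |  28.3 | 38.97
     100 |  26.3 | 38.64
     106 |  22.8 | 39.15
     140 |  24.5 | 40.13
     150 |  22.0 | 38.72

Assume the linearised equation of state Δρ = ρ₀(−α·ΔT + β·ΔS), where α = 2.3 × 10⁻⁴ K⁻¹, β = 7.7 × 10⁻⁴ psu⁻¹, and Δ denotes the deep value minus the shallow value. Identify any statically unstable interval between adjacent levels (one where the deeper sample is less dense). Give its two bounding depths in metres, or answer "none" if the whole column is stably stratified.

140–150 m

Evaluate Δρ/ρ₀ = −αΔT + βΔS across each adjacent pair:
  52–100 m: −αΔT+βΔS = −(2.3 × 10⁻⁴)(-2.0)+(7.7 × 10⁻⁴)(-0.33) = 2.1 × 10⁻⁴ → stable
  100–106 m: −αΔT+βΔS = −(2.3 × 10⁻⁴)(-3.5)+(7.7 × 10⁻⁴)(+0.51) = 1.2 × 10⁻³ → stable
  106–140 m: −αΔT+βΔS = −(2.3 × 10⁻⁴)(+1.7)+(7.7 × 10⁻⁴)(+0.98) = 3.6 × 10⁻⁴ → stable
  140–150 m: −αΔT+βΔS = −(2.3 × 10⁻⁴)(-2.5)+(7.7 × 10⁻⁴)(-1.41) = -5.1 × 10⁻⁴ → UNSTABLE
The 140–150 m interval has Δρ < 0: lighter water underlies denser water.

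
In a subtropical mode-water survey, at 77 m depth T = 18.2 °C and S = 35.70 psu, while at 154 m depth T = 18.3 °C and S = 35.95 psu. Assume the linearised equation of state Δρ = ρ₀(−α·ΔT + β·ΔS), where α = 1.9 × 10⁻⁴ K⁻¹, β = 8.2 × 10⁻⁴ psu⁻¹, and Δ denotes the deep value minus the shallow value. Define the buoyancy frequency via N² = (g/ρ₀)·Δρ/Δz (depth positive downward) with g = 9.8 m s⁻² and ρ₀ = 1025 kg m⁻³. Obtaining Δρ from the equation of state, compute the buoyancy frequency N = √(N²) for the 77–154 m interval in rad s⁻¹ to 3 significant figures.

4.87 × 10⁻³ rad s⁻¹

ΔT = +0.1 K, ΔS = +0.25 psu (deep − shallow).
Δρ/ρ₀ = −αΔT + βΔS = -1.90 × 10⁻⁵ + 2.05 × 10⁻⁴ = 1.86 × 10⁻⁴, so Δρ ≈ 0.1906 kg m⁻³.
N² = (g/ρ₀)·Δρ/Δz = g·(Δρ/ρ₀)/Δz = 9.8 × 1.86 × 10⁻⁴ / 77 = 2.3673 × 10⁻⁵ s⁻².
N = √(2.3673 × 10⁻⁵) = 4.8655 × 10⁻³ rad s⁻¹ ≈ 4.87 × 10⁻³ rad s⁻¹.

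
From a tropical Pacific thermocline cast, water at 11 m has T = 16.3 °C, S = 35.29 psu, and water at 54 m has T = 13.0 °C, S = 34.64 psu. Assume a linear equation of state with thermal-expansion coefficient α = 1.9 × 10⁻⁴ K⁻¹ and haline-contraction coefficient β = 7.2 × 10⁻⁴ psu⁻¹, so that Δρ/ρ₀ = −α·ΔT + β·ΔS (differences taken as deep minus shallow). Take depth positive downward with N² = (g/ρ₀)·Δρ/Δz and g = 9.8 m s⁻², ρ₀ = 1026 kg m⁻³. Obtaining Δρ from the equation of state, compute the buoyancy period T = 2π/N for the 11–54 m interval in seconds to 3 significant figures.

1.04 × 10³ s

ΔT = -3.3 K, ΔS = -0.65 psu (deep − shallow).
Δρ/ρ₀ = −αΔT + βΔS = 6.27 × 10⁻⁴ − 4.68 × 10⁻⁴ = 1.59 × 10⁻⁴, so Δρ ≈ 0.1631 kg m⁻³.
N² = (g/ρ₀)·Δρ/Δz = g·(Δρ/ρ₀)/Δz = 9.8 × 1.59 × 10⁻⁴ / 43 = 3.6237 × 10⁻⁵ s⁻².
N = √(3.6237 × 10⁻⁵) = 6.0197 × 10⁻³ rad s⁻¹ → T = 2π/N = 1.0438 × 10³ s ≈ 1.04 × 10³ s.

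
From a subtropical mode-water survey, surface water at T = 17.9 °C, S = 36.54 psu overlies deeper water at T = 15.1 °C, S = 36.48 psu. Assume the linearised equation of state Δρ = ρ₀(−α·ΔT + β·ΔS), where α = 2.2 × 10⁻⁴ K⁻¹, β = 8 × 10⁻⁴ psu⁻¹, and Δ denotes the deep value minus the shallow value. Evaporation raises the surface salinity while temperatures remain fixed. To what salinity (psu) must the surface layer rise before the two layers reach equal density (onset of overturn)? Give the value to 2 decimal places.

Neutral buoyancy requires −α(T_deep − T_surf) + β(S_deep − S_surf′) = 0.
S_surf′ = S_deep − (α/β)·ΔT = 36.48 − (2.2 × 10⁻⁴/8 × 10⁻⁴)·(-2.8) = 37.2500 psu.
Increase required: 37.2500 − 36.54 = 0.7100 psu.

37.25 psu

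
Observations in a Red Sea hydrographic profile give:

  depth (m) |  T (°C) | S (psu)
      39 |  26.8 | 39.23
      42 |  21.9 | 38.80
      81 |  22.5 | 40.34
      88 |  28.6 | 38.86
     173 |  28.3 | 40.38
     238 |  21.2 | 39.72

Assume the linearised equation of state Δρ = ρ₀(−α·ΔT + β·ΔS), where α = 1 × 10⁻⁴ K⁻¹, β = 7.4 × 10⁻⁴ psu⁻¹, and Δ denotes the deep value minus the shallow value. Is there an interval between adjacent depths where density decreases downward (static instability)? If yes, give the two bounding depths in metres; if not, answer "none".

Evaluate Δρ/ρ₀ = −αΔT + βΔS across each adjacent pair:
  39–42 m: −αΔT+βΔS = −(1 × 10⁻⁴)(-4.9)+(7.4 × 10⁻⁴)(-0.43) = 1.7 × 10⁻⁴ → stable
  42–81 m: −αΔT+βΔS = −(1 × 10⁻⁴)(+0.6)+(7.4 × 10⁻⁴)(+1.54) = 1.1 × 10⁻³ → stable
  81–88 m: −αΔT+βΔS = −(1 × 10⁻⁴)(+6.1)+(7.4 × 10⁻⁴)(-1.48) = -1.7 × 10⁻³ → UNSTABLE
  88–173 m: −αΔT+βΔS = −(1 × 10⁻⁴)(-0.3)+(7.4 × 10⁻⁴)(+1.52) = 1.2 × 10⁻³ → stable
  173–238 m: −αΔT+βΔS = −(1 × 10⁻⁴)(-7.1)+(7.4 × 10⁻⁴)(-0.66) = 2.2 × 10⁻⁴ → stable
The 81–88 m interval has Δρ < 0: lighter water underlies denser water.

81–88 m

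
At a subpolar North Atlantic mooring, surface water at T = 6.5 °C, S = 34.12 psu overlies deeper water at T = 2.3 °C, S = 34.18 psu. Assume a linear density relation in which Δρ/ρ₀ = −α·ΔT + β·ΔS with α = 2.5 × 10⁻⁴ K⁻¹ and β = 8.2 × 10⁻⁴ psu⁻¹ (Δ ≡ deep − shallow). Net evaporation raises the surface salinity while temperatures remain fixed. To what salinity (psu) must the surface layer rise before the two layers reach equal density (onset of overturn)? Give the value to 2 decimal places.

Neutral buoyancy requires −α(T_deep − T_surf) + β(S_deep − S_surf′) = 0.
S_surf′ = S_deep − (α/β)·ΔT = 34.18 − (2.5 × 10⁻⁴/8.2 × 10⁻⁴)·(-4.2) = 35.4605 psu.
Increase required: 35.4605 − 34.12 = 1.3405 psu.

35.46 psu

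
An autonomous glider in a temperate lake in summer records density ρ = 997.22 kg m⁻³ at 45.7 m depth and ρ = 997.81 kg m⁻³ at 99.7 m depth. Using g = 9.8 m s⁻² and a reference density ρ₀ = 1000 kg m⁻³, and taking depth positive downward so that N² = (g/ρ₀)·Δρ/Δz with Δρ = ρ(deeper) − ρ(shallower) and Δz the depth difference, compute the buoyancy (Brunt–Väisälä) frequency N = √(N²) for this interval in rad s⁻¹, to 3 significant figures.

0.0103 rad s⁻¹

Δρ = 997.81 − 997.22 = 0.59 kg m⁻³ over Δz = 99.7 − 45.7 = 54 m.
N² = (9.8/1000) × (0.59/54) = 1.0707 × 10⁻⁴ s⁻².
N = √(1.0707 × 10⁻⁴) = 0.010347 rad s⁻¹ ≈ 0.0103 rad s⁻¹.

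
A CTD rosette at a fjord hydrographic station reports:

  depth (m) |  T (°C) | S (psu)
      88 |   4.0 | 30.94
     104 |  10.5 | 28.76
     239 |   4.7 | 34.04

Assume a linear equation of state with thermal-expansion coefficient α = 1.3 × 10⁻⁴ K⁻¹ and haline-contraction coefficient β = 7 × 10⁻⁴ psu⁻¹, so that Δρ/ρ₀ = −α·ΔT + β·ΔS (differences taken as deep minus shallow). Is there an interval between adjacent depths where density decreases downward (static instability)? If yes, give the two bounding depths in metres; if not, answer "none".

88–104 m

Evaluate Δρ/ρ₀ = −αΔT + βΔS across each adjacent pair:
  88–104 m: −αΔT+βΔS = −(1.3 × 10⁻⁴)(+6.5)+(7 × 10⁻⁴)(-2.18) = -2.4 × 10⁻³ → UNSTABLE
  104–239 m: −αΔT+βΔS = −(1.3 × 10⁻⁴)(-5.8)+(7 × 10⁻⁴)(+5.28) = 4.4 × 10⁻³ → stable
The 88–104 m interval has Δρ < 0: lighter water underlies denser water.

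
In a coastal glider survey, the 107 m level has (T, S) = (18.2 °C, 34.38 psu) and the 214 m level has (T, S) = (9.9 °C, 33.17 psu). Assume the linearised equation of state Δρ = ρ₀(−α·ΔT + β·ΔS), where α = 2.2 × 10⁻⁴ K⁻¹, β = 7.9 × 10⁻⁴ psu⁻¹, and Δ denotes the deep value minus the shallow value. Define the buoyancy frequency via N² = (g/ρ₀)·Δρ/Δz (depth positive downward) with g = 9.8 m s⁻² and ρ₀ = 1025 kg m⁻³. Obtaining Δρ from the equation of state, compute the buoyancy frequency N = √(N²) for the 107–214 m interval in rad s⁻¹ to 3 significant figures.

8.93 × 10⁻³ rad s⁻¹

ΔT = -8.3 K, ΔS = -1.21 psu (deep − shallow).
Δρ/ρ₀ = −αΔT + βΔS = 1.826 × 10⁻³ − 9.559 × 10⁻⁴ = 8.701 × 10⁻⁴, so Δρ ≈ 0.8919 kg m⁻³.
N² = (g/ρ₀)·Δρ/Δz = g·(Δρ/ρ₀)/Δz = 9.8 × 8.701 × 10⁻⁴ / 107 = 7.9691 × 10⁻⁵ s⁻².
N = √(7.9691 × 10⁻⁵) = 8.9270 × 10⁻³ rad s⁻¹ ≈ 8.93 × 10⁻³ rad s⁻¹.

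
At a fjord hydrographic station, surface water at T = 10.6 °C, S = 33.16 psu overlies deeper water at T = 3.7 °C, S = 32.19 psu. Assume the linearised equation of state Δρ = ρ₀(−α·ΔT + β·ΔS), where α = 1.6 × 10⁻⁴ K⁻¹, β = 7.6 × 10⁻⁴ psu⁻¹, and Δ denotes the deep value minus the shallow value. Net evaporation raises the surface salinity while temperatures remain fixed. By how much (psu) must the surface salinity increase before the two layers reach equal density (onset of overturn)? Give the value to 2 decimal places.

0.48 psu

Neutral buoyancy requires −α(T_deep − T_surf) + β(S_deep − S_surf′) = 0.
S_surf′ = S_deep − (α/β)·ΔT = 32.19 − (1.6 × 10⁻⁴/7.6 × 10⁻⁴)·(-6.9) = 33.6426 psu.
Increase required: 33.6426 − 33.16 = 0.4826 psu.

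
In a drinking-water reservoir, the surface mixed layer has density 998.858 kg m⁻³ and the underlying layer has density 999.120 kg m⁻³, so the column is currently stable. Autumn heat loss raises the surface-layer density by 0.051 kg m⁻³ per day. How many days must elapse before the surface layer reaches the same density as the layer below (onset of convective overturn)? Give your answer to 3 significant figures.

Density deficit of the surface layer: 999.120 − 998.858 = 0.262 kg m⁻³.
Required change = 0.262 / 0.051 = 5.14 days.

5.14 days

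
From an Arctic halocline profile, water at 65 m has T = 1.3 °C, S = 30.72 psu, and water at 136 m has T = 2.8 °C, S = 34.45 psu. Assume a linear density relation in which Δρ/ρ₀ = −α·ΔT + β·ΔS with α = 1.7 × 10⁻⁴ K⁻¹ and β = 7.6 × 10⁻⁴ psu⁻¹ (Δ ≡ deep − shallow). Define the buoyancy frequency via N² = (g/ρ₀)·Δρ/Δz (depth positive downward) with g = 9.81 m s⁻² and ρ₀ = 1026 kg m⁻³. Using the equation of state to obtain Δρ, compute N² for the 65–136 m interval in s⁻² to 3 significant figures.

3.56 × 10⁻⁴ s⁻²

ΔT = +1.5 K, ΔS = +3.73 psu (deep − shallow).
Δρ/ρ₀ = −αΔT + βΔS = -2.55 × 10⁻⁴ + 2.8348 × 10⁻³ = 2.5798 × 10⁻³, so Δρ ≈ 2.647 kg m⁻³.
N² = (g/ρ₀)·Δρ/Δz = g·(Δρ/ρ₀)/Δz = 9.81 × 2.5798 × 10⁻³ / 71 = 3.5645 × 10⁻⁴ s⁻² ≈ 3.56 × 10⁻⁴ s⁻².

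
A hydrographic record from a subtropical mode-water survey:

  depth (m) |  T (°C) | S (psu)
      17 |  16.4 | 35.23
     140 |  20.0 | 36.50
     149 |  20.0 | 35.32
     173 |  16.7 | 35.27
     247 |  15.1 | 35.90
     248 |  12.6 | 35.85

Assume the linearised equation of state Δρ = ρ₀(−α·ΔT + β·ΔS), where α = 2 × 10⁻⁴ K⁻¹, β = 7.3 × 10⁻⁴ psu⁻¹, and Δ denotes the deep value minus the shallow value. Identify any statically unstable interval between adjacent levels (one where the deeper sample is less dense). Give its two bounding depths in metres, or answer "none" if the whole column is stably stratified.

Evaluate Δρ/ρ₀ = −αΔT + βΔS across each adjacent pair:
  17–140 m: −αΔT+βΔS = −(2 × 10⁻⁴)(+3.6)+(7.3 × 10⁻⁴)(+1.27) = 2.1 × 10⁻⁴ → stable
  140–149 m: −αΔT+βΔS = −(2 × 10⁻⁴)(+0.0)+(7.3 × 10⁻⁴)(-1.18) = -8.6 × 10⁻⁴ → UNSTABLE
  149–173 m: −αΔT+βΔS = −(2 × 10⁻⁴)(-3.3)+(7.3 × 10⁻⁴)(-0.05) = 6.2 × 10⁻⁴ → stable
  173–247 m: −αΔT+βΔS = −(2 × 10⁻⁴)(-1.6)+(7.3 × 10⁻⁴)(+0.63) = 7.8 × 10⁻⁴ → stable
  247–248 m: −αΔT+βΔS = −(2 × 10⁻⁴)(-2.5)+(7.3 × 10⁻⁴)(-0.05) = 4.6 × 10⁻⁴ → stable
The 140–149 m interval has Δρ < 0: lighter water underlies denser water.

140–149 m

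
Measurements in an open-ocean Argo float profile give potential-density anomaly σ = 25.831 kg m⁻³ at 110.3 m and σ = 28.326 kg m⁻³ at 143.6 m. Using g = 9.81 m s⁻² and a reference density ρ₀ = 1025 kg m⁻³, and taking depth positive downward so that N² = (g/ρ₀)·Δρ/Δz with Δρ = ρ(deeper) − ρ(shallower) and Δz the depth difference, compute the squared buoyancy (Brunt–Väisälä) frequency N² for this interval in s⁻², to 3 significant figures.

Δρ = 1028.326 − 1025.831 = 2.495 kg m⁻³ over Δz = 143.6 − 110.3 = 33.3 m.
N² = (9.81/1025) × (2.495/33.3) = 7.1709 × 10⁻⁴ s⁻² ≈ 7.17 × 10⁻⁴ s⁻².

7.17 × 10⁻⁴ s⁻²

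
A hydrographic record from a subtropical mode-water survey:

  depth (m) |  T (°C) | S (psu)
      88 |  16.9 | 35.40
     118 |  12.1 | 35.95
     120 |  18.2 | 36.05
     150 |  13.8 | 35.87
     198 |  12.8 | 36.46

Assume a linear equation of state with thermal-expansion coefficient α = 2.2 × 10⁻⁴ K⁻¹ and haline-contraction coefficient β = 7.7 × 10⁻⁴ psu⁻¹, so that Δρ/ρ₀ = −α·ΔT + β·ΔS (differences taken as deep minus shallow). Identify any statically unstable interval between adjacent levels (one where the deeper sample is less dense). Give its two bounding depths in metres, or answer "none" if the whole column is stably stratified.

118–120 m

Evaluate Δρ/ρ₀ = −αΔT + βΔS across each adjacent pair:
  88–118 m: −αΔT+βΔS = −(2.2 × 10⁻⁴)(-4.8)+(7.7 × 10⁻⁴)(+0.55) = 1.5 × 10⁻³ → stable
  118–120 m: −αΔT+βΔS = −(2.2 × 10⁻⁴)(+6.1)+(7.7 × 10⁻⁴)(+0.10) = -1.3 × 10⁻³ → UNSTABLE
  120–150 m: −αΔT+βΔS = −(2.2 × 10⁻⁴)(-4.4)+(7.7 × 10⁻⁴)(-0.18) = 8.3 × 10⁻⁴ → stable
  150–198 m: −αΔT+βΔS = −(2.2 × 10⁻⁴)(-1.0)+(7.7 × 10⁻⁴)(+0.59) = 6.7 × 10⁻⁴ → stable
The 118–120 m interval has Δρ < 0: lighter water underlies denser water.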